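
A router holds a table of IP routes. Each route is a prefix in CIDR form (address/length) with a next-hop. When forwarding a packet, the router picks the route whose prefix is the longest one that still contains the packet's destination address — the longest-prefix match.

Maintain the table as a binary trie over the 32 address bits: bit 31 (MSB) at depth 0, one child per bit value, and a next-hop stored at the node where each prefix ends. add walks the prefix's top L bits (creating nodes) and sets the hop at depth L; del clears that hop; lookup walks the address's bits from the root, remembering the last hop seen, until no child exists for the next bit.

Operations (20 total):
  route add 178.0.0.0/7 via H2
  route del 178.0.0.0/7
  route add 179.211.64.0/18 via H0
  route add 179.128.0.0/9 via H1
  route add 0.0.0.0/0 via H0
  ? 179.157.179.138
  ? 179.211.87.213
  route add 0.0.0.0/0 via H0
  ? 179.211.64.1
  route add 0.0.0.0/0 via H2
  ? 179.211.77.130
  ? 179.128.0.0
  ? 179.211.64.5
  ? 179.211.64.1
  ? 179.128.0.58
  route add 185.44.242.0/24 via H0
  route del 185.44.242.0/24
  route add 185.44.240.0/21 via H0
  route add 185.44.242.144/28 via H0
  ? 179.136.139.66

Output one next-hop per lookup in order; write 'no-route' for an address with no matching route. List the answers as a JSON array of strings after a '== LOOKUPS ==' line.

Trace:
  + 178.0.0.0/7 (H2) depth=7
  del 178.0.0.0/7 (clear depth 7)
  + 179.211.64.0/18 (H0) depth=18
  + 179.128.0.0/9 (H1) depth=9
  + 0.0.0.0/0 (H0) depth=0
  Q 179.157.179.138: descend 101100111 ; hops seen [H0,H1] ; pick H1
  Q 179.211.87.213: descend 101100111101001101 ; hops seen [H0,H1,H0] ; pick H0
  + 0.0.0.0/0 (H0) depth=0
  Q 179.211.64.1: descend 101100111101001101 ; hops seen [H0,H1,H0] ; pick H0
  + 0.0.0.0/0 (H2) depth=0
  Q 179.211.77.130: descend 101100111101001101 ; hops seen [H2,H1,H0] ; pick H0
  Q 179.128.0.0: descend 101100111 ; hops seen [H2,H1] ; pick H1
  Q 179.211.64.5: descend 101100111101001101 ; hops seen [H2,H1,H0] ; pick H0
  Q 179.211.64.1: descend 101100111101001101 ; hops seen [H2,H1,H0] ; pick H0
  Q 179.128.0.58: descend 101100111 ; hops seen [H2,H1] ; pick H1
  + 185.44.242.0/24 (H0) depth=24
  del 185.44.242.0/24 (clear depth 24)
  + 185.44.240.0/21 (H0) depth=21
  + 185.44.242.144/28 (H0) depth=28
  Q 179.136.139.66: descend 101100111 ; hops seen [H2,H1] ; pick H1

== LOOKUPS ==
["H1","H0","H0","H0","H1","H0","H0","H1","H1"]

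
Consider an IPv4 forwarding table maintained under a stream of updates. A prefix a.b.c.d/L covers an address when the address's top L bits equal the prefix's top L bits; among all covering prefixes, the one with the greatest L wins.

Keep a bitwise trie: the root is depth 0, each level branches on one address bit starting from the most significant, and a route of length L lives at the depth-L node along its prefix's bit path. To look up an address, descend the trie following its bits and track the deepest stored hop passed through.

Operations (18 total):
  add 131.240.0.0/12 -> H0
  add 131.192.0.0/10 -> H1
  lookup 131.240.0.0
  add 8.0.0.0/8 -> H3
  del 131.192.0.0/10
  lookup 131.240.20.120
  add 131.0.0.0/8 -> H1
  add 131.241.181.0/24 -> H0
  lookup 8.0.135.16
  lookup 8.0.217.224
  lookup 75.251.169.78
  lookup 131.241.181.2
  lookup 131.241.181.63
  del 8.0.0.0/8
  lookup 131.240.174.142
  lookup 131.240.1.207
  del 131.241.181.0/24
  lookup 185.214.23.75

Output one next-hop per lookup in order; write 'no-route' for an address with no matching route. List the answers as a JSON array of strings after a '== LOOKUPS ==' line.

Apply in order:
  + 131.240.0.0/12 (H0) depth=12
  + 131.192.0.0/10 (H1) depth=10
  ? 131.240.0.0  path d0:-→d1:-→d2:-→d3:-→d4:-→d5:-→d6:-→d7:-→d8:-→d9:-→d10:H1→d11:-→d12:H0  best=H0
  + 8.0.0.0/8 (H3) depth=8
  del 131.192.0.0/10 (clear depth 10)
  ? 131.240.20.120  path d0:-→d1:-→d2:-→d3:-→d4:-→d5:-→d6:-→d7:-→d8:-→d9:-→d10:-→d11:-→d12:H0  best=H0
  + 131.0.0.0/8 (H1) depth=8
  + 131.241.181.0/24 (H0) depth=24
  ? 8.0.135.16  path d0:-→d1:-→d2:-→d3:-→d4:-→d5:-→d6:-→d7:-→d8:H3  best=H3
  ? 8.0.217.224  path d0:-→d1:-→d2:-→d3:-→d4:-→d5:-→d6:-→d7:-→d8:H3  best=H3
  ? 75.251.169.78  path d0:-→d1:-  best=no-route
  ? 131.241.181.2  path d0:-→d1:-→d2:-→d3:-→d4:-→d5:-→d6:-→d7:-→d8:H1→d9:-→d10:-→d11:-→d12:H0→d13:-→d14:-→d15:-→d16:-→d17:-→d18:-→d19:-→d20:-→d21:-→d22:-→d23:-→d24:H0  best=H0
  ? 131.241.181.63  path d0:-→d1:-→d2:-→d3:-→d4:-→d5:-→d6:-→d7:-→d8:H1→d9:-→d10:-→d11:-→d12:H0→d13:-→d14:-→d15:-→d16:-→d17:-→d18:-→d19:-→d20:-→d21:-→d22:-→d23:-→d24:H0  best=H0
  del 8.0.0.0/8 (clear depth 8)
  ? 131.240.174.142  path d0:-→d1:-→d2:-→d3:-→d4:-→d5:-→d6:-→d7:-→d8:H1→d9:-→d10:-→d11:-→d12:H0→d13:-→d14:-→d15:-  best=H0
  ? 131.240.1.207  path d0:-→d1:-→d2:-→d3:-→d4:-→d5:-→d6:-→d7:-→d8:H1→d9:-→d10:-→d11:-→d12:H0→d13:-→d14:-→d15:-  best=H0
  del 131.241.181.0/24 (clear depth 24)
  ? 185.214.23.75  path d0:-→d1:-→d2:-  best=no-route

== LOOKUPS ==
["H0","H0","H3","H3","no-route","H0","H0","H0","H0","no-route"]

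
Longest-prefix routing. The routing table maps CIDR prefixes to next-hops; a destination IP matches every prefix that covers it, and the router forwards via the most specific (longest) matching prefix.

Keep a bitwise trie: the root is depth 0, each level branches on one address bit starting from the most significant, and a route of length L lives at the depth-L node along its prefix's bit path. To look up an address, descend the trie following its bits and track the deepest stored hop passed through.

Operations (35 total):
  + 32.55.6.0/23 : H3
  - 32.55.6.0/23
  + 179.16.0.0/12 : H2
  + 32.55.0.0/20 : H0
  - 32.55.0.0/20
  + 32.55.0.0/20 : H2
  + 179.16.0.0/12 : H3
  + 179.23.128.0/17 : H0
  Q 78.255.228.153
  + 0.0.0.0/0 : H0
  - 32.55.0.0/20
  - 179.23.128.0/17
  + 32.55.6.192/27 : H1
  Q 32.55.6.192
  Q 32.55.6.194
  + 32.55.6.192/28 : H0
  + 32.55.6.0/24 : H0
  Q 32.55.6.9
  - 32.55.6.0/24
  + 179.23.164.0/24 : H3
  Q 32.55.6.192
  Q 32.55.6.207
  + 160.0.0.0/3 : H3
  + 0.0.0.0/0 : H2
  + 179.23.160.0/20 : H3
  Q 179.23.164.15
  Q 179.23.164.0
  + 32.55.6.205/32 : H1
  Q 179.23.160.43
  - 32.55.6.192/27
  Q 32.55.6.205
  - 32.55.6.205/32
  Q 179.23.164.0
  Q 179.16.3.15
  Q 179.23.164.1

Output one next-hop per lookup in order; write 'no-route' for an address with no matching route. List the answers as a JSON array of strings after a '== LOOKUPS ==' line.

Process each operation:
  + 32.55.6.0/23 (H3) depth=23
  del 32.55.6.0/23 (clear depth 23)
  + 179.16.0.0/12 (H2) depth=12
  + 32.55.0.0/20 (H0) depth=20
  del 32.55.0.0/20 (clear depth 20)
  + 32.55.0.0/20 (H2) depth=20
  + 179.16.0.0/12 (H3) depth=12
  + 179.23.128.0/17 (H0) depth=17
  lookup 78.255.228.153: bits 0 walk d0:-→d1:- -> no-route
  + 0.0.0.0/0 (H0) depth=0
  del 32.55.0.0/20 (clear depth 20)
  del 179.23.128.0/17 (clear depth 17)
  + 32.55.6.192/27 (H1) depth=27
  lookup 32.55.6.192: bits 001000000011011100000110110 walk d0:H0→d1:-→d2:-→d3:-→d4:-→d5:-→d6:-→d7:-→d8:-→d9:-→d10:-→d11:-→d12:-→d13:-→d14:-→d15:-→d16:-→d17:-→d18:-→d19:-→d20:-→d21:-→d22:-→d23:-→d24:-→d25:-→d26:-→d27:H1 -> H1
  lookup 32.55.6.194: bits 001000000011011100000110110 walk d0:H0→d1:-→d2:-→d3:-→d4:-→d5:-→d6:-→d7:-→d8:-→d9:-→d10:-→d11:-→d12:-→d13:-→d14:-→d15:-→d16:-→d17:-→d18:-→d19:-→d20:-→d21:-→d22:-→d23:-→d24:-→d25:-→d26:-→d27:H1 -> H1
  + 32.55.6.192/28 (H0) depth=28
  + 32.55.6.0/24 (H0) depth=24
  lookup 32.55.6.9: bits 001000000011011100000110 walk d0:H0→d1:-→d2:-→d3:-→d4:-→d5:-→d6:-→d7:-→d8:-→d9:-→d10:-→d11:-→d12:-→d13:-→d14:-→d15:-→d16:-→d17:-→d18:-→d19:-→d20:-→d21:-→d22:-→d23:-→d24:H0 -> H0
  del 32.55.6.0/24 (clear depth 24)
  + 179.23.164.0/24 (H3) depth=24
  lookup 32.55.6.192: bits 0010000000110111000001101100 walk d0:H0→d1:-→d2:-→d3:-→d4:-→d5:-→d6:-→d7:-→d8:-→d9:-→d10:-→d11:-→d12:-→d13:-→d14:-→d15:-→d16:-→d17:-→d18:-→d19:-→d20:-→d21:-→d22:-→d23:-→d24:-→d25:-→d26:-→d27:H1→d28:H0 -> H0
  lookup 32.55.6.207: bits 0010000000110111000001101100 walk d0:H0→d1:-→d2:-→d3:-→d4:-→d5:-→d6:-→d7:-→d8:-→d9:-→d10:-→d11:-→d12:-→d13:-→d14:-→d15:-→d16:-→d17:-→d18:-→d19:-→d20:-→d21:-→d22:-→d23:-→d24:-→d25:-→d26:-→d27:H1→d28:H0 -> H0
  + 160.0.0.0/3 (H3) depth=3
  + 0.0.0.0/0 (H2) depth=0
  + 179.23.160.0/20 (H3) depth=20
  lookup 179.23.164.15: bits 101100110001011110100100 walk d0:H2→d1:-→d2:-→d3:H3→d4:-→d5:-→d6:-→d7:-→d8:-→d9:-→d10:-→d11:-→d12:H3→d13:-→d14:-→d15:-→d16:-→d17:-→d18:-→d19:-→d20:H3→d21:-→d22:-→d23:-→d24:H3 -> H3
  lookup 179.23.164.0: bits 101100110001011110100100 walk d0:H2→d1:-→d2:-→d3:H3→d4:-→d5:-→d6:-→d7:-→d8:-→d9:-→d10:-→d11:-→d12:H3→d13:-→d14:-→d15:-→d16:-→d17:-→d18:-→d19:-→d20:H3→d21:-→d22:-→d23:-→d24:H3 -> H3
  + 32.55.6.205/32 (H1) depth=32
  lookup 179.23.160.43: bits 101100110001011110100 walk d0:H2→d1:-→d2:-→d3:H3→d4:-→d5:-→d6:-→d7:-→d8:-→d9:-→d10:-→d11:-→d12:H3→d13:-→d14:-→d15:-→d16:-→d17:-→d18:-→d19:-→d20:H3→d21:- -> H3
  del 32.55.6.192/27 (clear depth 27)
  lookup 32.55.6.205: bits 00100000001101110000011011001101 walk d0:H2→d1:-→d2:-→d3:-→d4:-→d5:-→d6:-→d7:-→d8:-→d9:-→d10:-→d11:-→d12:-→d13:-→d14:-→d15:-→d16:-→d17:-→d18:-→d19:-→d20:-→d21:-→d22:-→d23:-→d24:-→d25:-→d26:-→d27:-→d28:H0→d29:-→d30:-→d31:-→d32:H1 -> H1
  del 32.55.6.205/32 (clear depth 32)
  lookup 179.23.164.0: bits 101100110001011110100100 walk d0:H2→d1:-→d2:-→d3:H3→d4:-→d5:-→d6:-→d7:-→d8:-→d9:-→d10:-→d11:-→d12:H3→d13:-→d14:-→d15:-→d16:-→d17:-→d18:-→d19:-→d20:H3→d21:-→d22:-→d23:-→d24:H3 -> H3
  lookup 179.16.3.15: bits 1011001100010 walk d0:H2→d1:-→d2:-→d3:H3→d4:-→d5:-→d6:-→d7:-→d8:-→d9:-→d10:-→d11:-→d12:H3→d13:- -> H3
  lookup 179.23.164.1: bits 101100110001011110100100 walk d0:H2→d1:-→d2:-→d3:H3→d4:-→d5:-→d6:-→d7:-→d8:-→d9:-→d10:-→d11:-→d12:H3→d13:-→d14:-→d15:-→d16:-→d17:-→d18:-→d19:-→d20:H3→d21:-→d22:-→d23:-→d24:H3 -> H3

== LOOKUPS ==
["no-route","H1","H1","H0","H0","H0","H3","H3","H3","H1","H3","H3","H3"]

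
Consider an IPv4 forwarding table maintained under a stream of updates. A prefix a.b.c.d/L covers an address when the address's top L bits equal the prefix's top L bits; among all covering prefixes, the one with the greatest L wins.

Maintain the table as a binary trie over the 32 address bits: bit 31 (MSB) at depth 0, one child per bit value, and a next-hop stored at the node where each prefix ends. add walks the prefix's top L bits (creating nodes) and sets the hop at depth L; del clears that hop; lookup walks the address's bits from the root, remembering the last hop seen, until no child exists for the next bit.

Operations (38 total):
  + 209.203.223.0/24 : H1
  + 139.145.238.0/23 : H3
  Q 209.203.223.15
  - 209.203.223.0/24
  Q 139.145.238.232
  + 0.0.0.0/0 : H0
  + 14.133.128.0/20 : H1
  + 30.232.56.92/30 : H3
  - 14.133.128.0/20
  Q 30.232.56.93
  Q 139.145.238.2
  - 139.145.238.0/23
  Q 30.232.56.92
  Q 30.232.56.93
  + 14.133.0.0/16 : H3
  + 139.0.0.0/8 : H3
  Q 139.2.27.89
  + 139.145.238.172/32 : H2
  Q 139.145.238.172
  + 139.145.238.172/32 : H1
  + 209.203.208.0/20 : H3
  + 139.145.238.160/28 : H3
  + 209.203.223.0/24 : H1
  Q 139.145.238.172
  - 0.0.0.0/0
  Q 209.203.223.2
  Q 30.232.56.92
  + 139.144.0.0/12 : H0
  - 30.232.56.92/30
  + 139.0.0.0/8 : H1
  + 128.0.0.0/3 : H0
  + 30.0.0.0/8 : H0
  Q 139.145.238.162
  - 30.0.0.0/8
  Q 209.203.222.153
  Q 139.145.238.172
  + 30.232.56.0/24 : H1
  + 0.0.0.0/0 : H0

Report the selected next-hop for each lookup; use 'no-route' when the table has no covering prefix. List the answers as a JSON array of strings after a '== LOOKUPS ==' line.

Apply in order:
  add 209.203.223.0/24 -> H1 at depth 24
  add 139.145.238.0/23 -> H3 at depth 23
  lookup 209.203.223.15: bits 110100011100101111011111 walk d0:-→d1:-→d2:-→d3:-→d4:-→d5:-→d6:-→d7:-→d8:-→d9:-→d10:-→d11:-→d12:-→d13:-→d14:-→d15:-→d16:-→d17:-→d18:-→d19:-→d20:-→d21:-→d22:-→d23:-→d24:H1 -> H1
  del 209.203.223.0/24 (clear depth 24)
  lookup 139.145.238.232: bits 10001011100100011110111 walk d0:-→d1:-→d2:-→d3:-→d4:-→d5:-→d6:-→d7:-→d8:-→d9:-→d10:-→d11:-→d12:-→d13:-→d14:-→d15:-→d16:-→d17:-→d18:-→d19:-→d20:-→d21:-→d22:-→d23:H3 -> H3
  add 0.0.0.0/0 -> H0 at depth 0
  add 14.133.128.0/20 -> H1 at depth 20
  add 30.232.56.92/30 -> H3 at depth 30
  del 14.133.128.0/20 (clear depth 20)
  lookup 30.232.56.93: bits 000111101110100000111000010111 walk d0:H0→d1:-→d2:-→d3:-→d4:-→d5:-→d6:-→d7:-→d8:-→d9:-→d10:-→d11:-→d12:-→d13:-→d14:-→d15:-→d16:-→d17:-→d18:-→d19:-→d20:-→d21:-→d22:-→d23:-→d24:-→d25:-→d26:-→d27:-→d28:-→d29:-→d30:H3 -> H3
  lookup 139.145.238.2: bits 10001011100100011110111 walk d0:H0→d1:-→d2:-→d3:-→d4:-→d5:-→d6:-→d7:-→d8:-→d9:-→d10:-→d11:-→d12:-→d13:-→d14:-→d15:-→d16:-→d17:-→d18:-→d19:-→d20:-→d21:-→d22:-→d23:H3 -> H3
  del 139.145.238.0/23 (clear depth 23)
  lookup 30.232.56.92: bits 000111101110100000111000010111 walk d0:H0→d1:-→d2:-→d3:-→d4:-→d5:-→d6:-→d7:-→d8:-→d9:-→d10:-→d11:-→d12:-→d13:-→d14:-→d15:-→d16:-→d17:-→d18:-→d19:-→d20:-→d21:-→d22:-→d23:-→d24:-→d25:-→d26:-→d27:-→d28:-→d29:-→d30:H3 -> H3
  lookup 30.232.56.93: bits 000111101110100000111000010111 walk d0:H0→d1:-→d2:-→d3:-→d4:-→d5:-→d6:-→d7:-→d8:-→d9:-→d10:-→d11:-→d12:-→d13:-→d14:-→d15:-→d16:-→d17:-→d18:-→d19:-→d20:-→d21:-→d22:-→d23:-→d24:-→d25:-→d26:-→d27:-→d28:-→d29:-→d30:H3 -> H3
  add 14.133.0.0/16 -> H3 at depth 16
  add 139.0.0.0/8 -> H3 at depth 8
  lookup 139.2.27.89: bits 10001011 walk d0:H0→d1:-→d2:-→d3:-→d4:-→d5:-→d6:-→d7:-→d8:H3 -> H3
  add 139.145.238.172/32 -> H2 at depth 32
  lookup 139.145.238.172: bits 10001011100100011110111010101100 walk d0:H0→d1:-→d2:-→d3:-→d4:-→d5:-→d6:-→d7:-→d8:H3→d9:-→d10:-→d11:-→d12:-→d13:-→d14:-→d15:-→d16:-→d17:-→d18:-→d19:-→d20:-→d21:-→d22:-→d23:-→d24:-→d25:-→d26:-→d27:-→d28:-→d29:-→d30:-→d31:-→d32:H2 -> H2
  add 139.145.238.172/32 -> H1 at depth 32
  add 209.203.208.0/20 -> H3 at depth 20
  add 139.145.238.160/28 -> H3 at depth 28
  add 209.203.223.0/24 -> H1 at depth 24
  lookup 139.145.238.172: bits 10001011100100011110111010101100 walk d0:H0→d1:-→d2:-→d3:-→d4:-→d5:-→d6:-→d7:-→d8:H3→d9:-→d10:-→d11:-→d12:-→d13:-→d14:-→d15:-→d16:-→d17:-→d18:-→d19:-→d20:-→d21:-→d22:-→d23:-→d24:-→d25:-→d26:-→d27:-→d28:H3→d29:-→d30:-→d31:-→d32:H1 -> H1
  del 0.0.0.0/0 (clear depth 0)
  lookup 209.203.223.2: bits 110100011100101111011111 walk d0:-→d1:-→d2:-→d3:-→d4:-→d5:-→d6:-→d7:-→d8:-→d9:-→d10:-→d11:-→d12:-→d13:-→d14:-→d15:-→d16:-→d17:-→d18:-→d19:-→d20:H3→d21:-→d22:-→d23:-→d24:H1 -> H1
  lookup 30.232.56.92: bits 000111101110100000111000010111 walk d0:-→d1:-→d2:-→d3:-→d4:-→d5:-→d6:-→d7:-→d8:-→d9:-→d10:-→d11:-→d12:-→d13:-→d14:-→d15:-→d16:-→d17:-→d18:-→d19:-→d20:-→d21:-→d22:-→d23:-→d24:-→d25:-→d26:-→d27:-→d28:-→d29:-→d30:H3 -> H3
  add 139.144.0.0/12 -> H0 at depth 12
  del 30.232.56.92/30 (clear depth 30)
  add 139.0.0.0/8 -> H1 at depth 8
  add 128.0.0.0/3 -> H0 at depth 3
  add 30.0.0.0/8 -> H0 at depth 8
  lookup 139.145.238.162: bits 1000101110010001111011101010 walk d0:-→d1:-→d2:-→d3:H0→d4:-→d5:-→d6:-→d7:-→d8:H1→d9:-→d10:-→d11:-→d12:H0→d13:-→d14:-→d15:-→d16:-→d17:-→d18:-→d19:-→d20:-→d21:-→d22:-→d23:-→d24:-→d25:-→d26:-→d27:-→d28:H3 -> H3
  del 30.0.0.0/8 (clear depth 8)
  lookup 209.203.222.153: bits 11010001110010111101111 walk d0:-→d1:-→d2:-→d3:-→d4:-→d5:-→d6:-→d7:-→d8:-→d9:-→d10:-→d11:-→d12:-→d13:-→d14:-→d15:-→d16:-→d17:-→d18:-→d19:-→d20:H3→d21:-→d22:-→d23:- -> H3
  lookup 139.145.238.172: bits 10001011100100011110111010101100 walk d0:-→d1:-→d2:-→d3:H0→d4:-→d5:-→d6:-→d7:-→d8:H1→d9:-→d10:-→d11:-→d12:H0→d13:-→d14:-→d15:-→d16:-→d17:-→d18:-→d19:-→d20:-→d21:-→d22:-→d23:-→d24:-→d25:-→d26:-→d27:-→d28:H3→d29:-→d30:-→d31:-→d32:H1 -> H1
  add 30.232.56.0/24 -> H1 at depth 24
  add 0.0.0.0/0 -> H0 at depth 0

== LOOKUPS ==
["H1","H3","H3","H3","H3","H3","H3","H2","H1","H1","H3","H3","H3","H1"]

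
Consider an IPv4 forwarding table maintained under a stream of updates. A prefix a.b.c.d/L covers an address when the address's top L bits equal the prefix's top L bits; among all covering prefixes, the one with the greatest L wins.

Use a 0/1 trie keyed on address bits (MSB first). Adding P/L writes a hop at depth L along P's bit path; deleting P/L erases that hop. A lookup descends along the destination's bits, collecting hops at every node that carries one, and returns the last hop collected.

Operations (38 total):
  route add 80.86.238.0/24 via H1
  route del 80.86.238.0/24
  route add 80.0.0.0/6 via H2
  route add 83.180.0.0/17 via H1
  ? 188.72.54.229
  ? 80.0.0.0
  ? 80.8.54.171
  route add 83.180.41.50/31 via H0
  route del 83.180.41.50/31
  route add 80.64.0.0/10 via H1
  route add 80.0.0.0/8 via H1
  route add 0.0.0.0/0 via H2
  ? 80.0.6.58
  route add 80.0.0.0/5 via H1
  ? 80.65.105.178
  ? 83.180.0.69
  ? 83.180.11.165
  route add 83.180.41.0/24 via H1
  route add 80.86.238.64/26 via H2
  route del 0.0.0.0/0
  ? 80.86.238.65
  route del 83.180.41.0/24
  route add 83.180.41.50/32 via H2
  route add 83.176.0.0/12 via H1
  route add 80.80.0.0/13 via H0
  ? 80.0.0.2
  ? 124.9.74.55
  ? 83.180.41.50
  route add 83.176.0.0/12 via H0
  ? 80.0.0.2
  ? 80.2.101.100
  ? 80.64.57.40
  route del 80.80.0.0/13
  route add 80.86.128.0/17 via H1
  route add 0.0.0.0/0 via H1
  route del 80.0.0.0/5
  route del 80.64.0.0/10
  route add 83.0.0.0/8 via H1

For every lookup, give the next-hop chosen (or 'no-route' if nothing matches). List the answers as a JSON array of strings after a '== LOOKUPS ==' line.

Process each operation:
  + 80.86.238.0/24 (H1) depth=24
  - 80.86.238.0/24 clear@24
  + 80.0.0.0/6 (H2) depth=6
  + 83.180.0.0/17 (H1) depth=17
  ? 188.72.54.229  path d0:-  best=no-route
  ? 80.0.0.0  path d0:-→d1:-→d2:-→d3:-→d4:-→d5:-→d6:H2→d7:-→d8:-→d9:-  best=H2
  ? 80.8.54.171  path d0:-→d1:-→d2:-→d3:-→d4:-→d5:-→d6:H2→d7:-→d8:-→d9:-  best=H2
  + 83.180.41.50/31 (H0) depth=31
  - 83.180.41.50/31 clear@31
  + 80.64.0.0/10 (H1) depth=10
  + 80.0.0.0/8 (H1) depth=8
  + 0.0.0.0/0 (H2) depth=0
  ? 80.0.6.58  path d0:H2→d1:-→d2:-→d3:-→d4:-→d5:-→d6:H2→d7:-→d8:H1→d9:-  best=H1
  + 80.0.0.0/5 (H1) depth=5
  ? 80.65.105.178  path d0:H2→d1:-→d2:-→d3:-→d4:-→d5:H1→d6:H2→d7:-→d8:H1→d9:-→d10:H1→d11:-  best=H1
  ? 83.180.0.69  path d0:H2→d1:-→d2:-→d3:-→d4:-→d5:H1→d6:H2→d7:-→d8:-→d9:-→d10:-→d11:-→d12:-→d13:-→d14:-→d15:-→d16:-→d17:H1→d18:-  best=H1
  ? 83.180.11.165  path d0:H2→d1:-→d2:-→d3:-→d4:-→d5:H1→d6:H2→d7:-→d8:-→d9:-→d10:-→d11:-→d12:-→d13:-→d14:-→d15:-→d16:-→d17:H1→d18:-  best=H1
  + 83.180.41.0/24 (H1) depth=24
  + 80.86.238.64/26 (H2) depth=26
  - 0.0.0.0/0 clear@0
  ? 80.86.238.65  path d0:-→d1:-→d2:-→d3:-→d4:-→d5:H1→d6:H2→d7:-→d8:H1→d9:-→d10:H1→d11:-→d12:-→d13:-→d14:-→d15:-→d16:-→d17:-→d18:-→d19:-→d20:-→d21:-→d22:-→d23:-→d24:-→d25:-→d26:H2  best=H2
  - 83.180.41.0/24 clear@24
  + 83.180.41.50/32 (H2) depth=32
  + 83.176.0.0/12 (H1) depth=12
  + 80.80.0.0/13 (H0) depth=13
  ? 80.0.0.2  path d0:-→d1:-→d2:-→d3:-→d4:-→d5:H1→d6:H2→d7:-→d8:H1→d9:-  best=H1
  ? 124.9.74.55  path d0:-→d1:-→d2:-  best=no-route
  ? 83.180.41.50  path d0:-→d1:-→d2:-→d3:-→d4:-→d5:H1→d6:H2→d7:-→d8:-→d9:-→d10:-→d11:-→d12:H1→d13:-→d14:-→d15:-→d16:-→d17:H1→d18:-→d19:-→d20:-→d21:-→d22:-→d23:-→d24:-→d25:-→d26:-→d27:-→d28:-→d29:-→d30:-→d31:-→d32:H2  best=H2
  + 83.176.0.0/12 (H0) depth=12
  ? 80.0.0.2  path d0:-→d1:-→d2:-→d3:-→d4:-→d5:H1→d6:H2→d7:-→d8:H1→d9:-  best=H1
  ? 80.2.101.100  path d0:-→d1:-→d2:-→d3:-→d4:-→d5:H1→d6:H2→d7:-→d8:H1→d9:-  best=H1
  ? 80.64.57.40  path d0:-→d1:-→d2:-→d3:-→d4:-→d5:H1→d6:H2→d7:-→d8:H1→d9:-→d10:H1→d11:-  best=H1
  - 80.80.0.0/13 clear@13
  + 80.86.128.0/17 (H1) depth=17
  + 0.0.0.0/0 (H1) depth=0
  - 80.0.0.0/5 clear@5
  - 80.64.0.0/10 clear@10
  + 83.0.0.0/8 (H1) depth=8

== LOOKUPS ==
["no-route","H2","H2","H1","H1","H1","H1","H2","H1","no-route","H2","H1","H1","H1"]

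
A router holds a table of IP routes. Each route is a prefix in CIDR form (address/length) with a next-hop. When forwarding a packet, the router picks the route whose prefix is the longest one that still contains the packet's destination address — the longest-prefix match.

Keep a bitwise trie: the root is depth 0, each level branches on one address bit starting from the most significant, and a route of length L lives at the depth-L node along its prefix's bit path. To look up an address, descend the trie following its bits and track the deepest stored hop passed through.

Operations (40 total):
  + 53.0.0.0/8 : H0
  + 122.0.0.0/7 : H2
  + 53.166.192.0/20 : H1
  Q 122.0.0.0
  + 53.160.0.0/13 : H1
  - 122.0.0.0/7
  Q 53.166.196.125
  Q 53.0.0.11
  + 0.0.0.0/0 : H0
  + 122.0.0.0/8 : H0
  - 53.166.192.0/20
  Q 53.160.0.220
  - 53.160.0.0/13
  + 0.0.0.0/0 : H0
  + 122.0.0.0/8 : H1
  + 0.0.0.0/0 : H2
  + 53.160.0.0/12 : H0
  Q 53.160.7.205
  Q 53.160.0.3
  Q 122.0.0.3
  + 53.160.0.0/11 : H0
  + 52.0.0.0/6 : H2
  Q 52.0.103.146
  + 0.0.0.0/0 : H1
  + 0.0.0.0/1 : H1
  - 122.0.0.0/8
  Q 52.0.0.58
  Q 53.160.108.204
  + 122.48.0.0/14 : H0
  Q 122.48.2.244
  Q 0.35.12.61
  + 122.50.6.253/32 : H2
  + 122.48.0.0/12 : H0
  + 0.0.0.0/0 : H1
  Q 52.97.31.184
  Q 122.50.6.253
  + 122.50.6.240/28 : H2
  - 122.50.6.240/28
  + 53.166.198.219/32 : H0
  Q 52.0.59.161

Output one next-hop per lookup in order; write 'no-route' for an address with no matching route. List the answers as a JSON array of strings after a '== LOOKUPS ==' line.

Trace:
  add 53.0.0.0/8 -> H0 at depth 8
  add 122.0.0.0/7 -> H2 at depth 7
  add 53.166.192.0/20 -> H1 at depth 20
  ? 122.0.0.0  path d0:-→d1:-→d2:-→d3:-→d4:-→d5:-→d6:-→d7:H2  best=H2
  add 53.160.0.0/13 -> H1 at depth 13
  del 122.0.0.0/7 (clear depth 7)
  ? 53.166.196.125  path d0:-→d1:-→d2:-→d3:-→d4:-→d5:-→d6:-→d7:-→d8:H0→d9:-→d10:-→d11:-→d12:-→d13:H1→d14:-→d15:-→d16:-→d17:-→d18:-→d19:-→d20:H1  best=H1
  ? 53.0.0.11  path d0:-→d1:-→d2:-→d3:-→d4:-→d5:-→d6:-→d7:-→d8:H0  best=H0
  add 0.0.0.0/0 -> H0 at depth 0
  add 122.0.0.0/8 -> H0 at depth 8
  del 53.166.192.0/20 (clear depth 20)
  ? 53.160.0.220  path d0:H0→d1:-→d2:-→d3:-→d4:-→d5:-→d6:-→d7:-→d8:H0→d9:-→d10:-→d11:-→d12:-→d13:H1  best=H1
  del 53.160.0.0/13 (clear depth 13)
  add 0.0.0.0/0 -> H0 at depth 0
  add 122.0.0.0/8 -> H1 at depth 8
  add 0.0.0.0/0 -> H2 at depth 0
  add 53.160.0.0/12 -> H0 at depth 12
  ? 53.160.7.205  path d0:H2→d1:-→d2:-→d3:-→d4:-→d5:-→d6:-→d7:-→d8:H0→d9:-→d10:-→d11:-→d12:H0→d13:-  best=H0
  ? 53.160.0.3  path d0:H2→d1:-→d2:-→d3:-→d4:-→d5:-→d6:-→d7:-→d8:H0→d9:-→d10:-→d11:-→d12:H0→d13:-  best=H0
  ? 122.0.0.3  path d0:H2→d1:-→d2:-→d3:-→d4:-→d5:-→d6:-→d7:-→d8:H1  best=H1
  add 53.160.0.0/11 -> H0 at depth 11
  add 52.0.0.0/6 -> H2 at depth 6
  ? 52.0.103.146  path d0:H2→d1:-→d2:-→d3:-→d4:-→d5:-→d6:H2→d7:-  best=H2
  add 0.0.0.0/0 -> H1 at depth 0
  add 0.0.0.0/1 -> H1 at depth 1
  del 122.0.0.0/8 (clear depth 8)
  ? 52.0.0.58  path d0:H1→d1:H1→d2:-→d3:-→d4:-→d5:-→d6:H2→d7:-  best=H2
  ? 53.160.108.204  path d0:H1→d1:H1→d2:-→d3:-→d4:-→d5:-→d6:H2→d7:-→d8:H0→d9:-→d10:-→d11:H0→d12:H0→d13:-  best=H0
  add 122.48.0.0/14 -> H0 at depth 14
  ? 122.48.2.244  path d0:H1→d1:H1→d2:-→d3:-→d4:-→d5:-→d6:-→d7:-→d8:-→d9:-→d10:-→d11:-→d12:-→d13:-→d14:H0  best=H0
  ? 0.35.12.61  path d0:H1→d1:H1→d2:-  best=H1
  add 122.50.6.253/32 -> H2 at depth 32
  add 122.48.0.0/12 -> H0 at depth 12
  add 0.0.0.0/0 -> H1 at depth 0
  ? 52.97.31.184  path d0:H1→d1:H1→d2:-→d3:-→d4:-→d5:-→d6:H2→d7:-  best=H2
  ? 122.50.6.253  path d0:H1→d1:H1→d2:-→d3:-→d4:-→d5:-→d6:-→d7:-→d8:-→d9:-→d10:-→d11:-→d12:H0→d13:-→d14:H0→d15:-→d16:-→d17:-→d18:-→d19:-→d20:-→d21:-→d22:-→d23:-→d24:-→d25:-→d26:-→d27:-→d28:-→d29:-→d30:-→d31:-→d32:H2  best=H2
  add 122.50.6.240/28 -> H2 at depth 28
  del 122.50.6.240/28 (clear depth 28)
  add 53.166.198.219/32 -> H0 at depth 32
  ? 52.0.59.161  path d0:H1→d1:H1→d2:-→d3:-→d4:-→d5:-→d6:H2→d7:-  best=H2

== LOOKUPS ==
["H2","H1","H0","H1","H0","H0","H1","H2","H2","H0","H0","H1","H2","H2","H2"]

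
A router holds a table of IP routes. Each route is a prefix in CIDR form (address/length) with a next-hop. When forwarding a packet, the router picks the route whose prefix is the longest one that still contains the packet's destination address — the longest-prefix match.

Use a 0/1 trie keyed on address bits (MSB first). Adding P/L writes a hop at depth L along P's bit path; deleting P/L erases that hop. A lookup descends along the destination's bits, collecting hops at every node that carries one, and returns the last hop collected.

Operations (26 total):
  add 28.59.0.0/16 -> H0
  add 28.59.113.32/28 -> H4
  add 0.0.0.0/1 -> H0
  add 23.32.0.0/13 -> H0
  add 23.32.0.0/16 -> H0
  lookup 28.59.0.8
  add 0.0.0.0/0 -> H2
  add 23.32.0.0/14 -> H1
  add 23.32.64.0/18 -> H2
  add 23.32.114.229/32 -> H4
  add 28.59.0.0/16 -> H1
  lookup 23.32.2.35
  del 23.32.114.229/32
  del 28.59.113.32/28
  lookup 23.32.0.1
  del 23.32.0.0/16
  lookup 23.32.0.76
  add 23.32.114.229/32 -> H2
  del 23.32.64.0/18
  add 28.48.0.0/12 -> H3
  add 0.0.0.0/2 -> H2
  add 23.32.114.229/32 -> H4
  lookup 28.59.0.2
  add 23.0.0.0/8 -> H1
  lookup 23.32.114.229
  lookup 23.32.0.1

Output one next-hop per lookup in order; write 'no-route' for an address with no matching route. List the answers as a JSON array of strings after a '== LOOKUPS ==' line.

Apply in order:
  + 28.59.0.0/16 (H0) depth=16
  + 28.59.113.32/28 (H4) depth=28
  + 0.0.0.0/1 (H0) depth=1
  + 23.32.0.0/13 (H0) depth=13
  + 23.32.0.0/16 (H0) depth=16
  lookup 28.59.0.8: bits 00011100001110110 walk d0:-→d1:H0→d2:-→d3:-→d4:-→d5:-→d6:-→d7:-→d8:-→d9:-→d10:-→d11:-→d12:-→d13:-→d14:-→d15:-→d16:H0→d17:- -> H0
  + 0.0.0.0/0 (H2) depth=0
  + 23.32.0.0/14 (H1) depth=14
  + 23.32.64.0/18 (H2) depth=18
  + 23.32.114.229/32 (H4) depth=32
  + 28.59.0.0/16 (H1) depth=16
  lookup 23.32.2.35: bits 00010111001000000 walk d0:H2→d1:H0→d2:-→d3:-→d4:-→d5:-→d6:-→d7:-→d8:-→d9:-→d10:-→d11:-→d12:-→d13:H0→d14:H1→d15:-→d16:H0→d17:- -> H0
  - 23.32.114.229/32 clear@32
  - 28.59.113.32/28 clear@28
  lookup 23.32.0.1: bits 00010111001000000 walk d0:H2→d1:H0→d2:-→d3:-→d4:-→d5:-→d6:-→d7:-→d8:-→d9:-→d10:-→d11:-→d12:-→d13:H0→d14:H1→d15:-→d16:H0→d17:- -> H0
  - 23.32.0.0/16 clear@16
  lookup 23.32.0.76: bits 00010111001000000 walk d0:H2→d1:H0→d2:-→d3:-→d4:-→d5:-→d6:-→d7:-→d8:-→d9:-→d10:-→d11:-→d12:-→d13:H0→d14:H1→d15:-→d16:-→d17:- -> H1
  + 23.32.114.229/32 (H2) depth=32
  - 23.32.64.0/18 clear@18
  + 28.48.0.0/12 (H3) depth=12
  + 0.0.0.0/2 (H2) depth=2
  + 23.32.114.229/32 (H4) depth=32
  lookup 28.59.0.2: bits 00011100001110110 walk d0:H2→d1:H0→d2:H2→d3:-→d4:-→d5:-→d6:-→d7:-→d8:-→d9:-→d10:-→d11:-→d12:H3→d13:-→d14:-→d15:-→d16:H1→d17:- -> H1
  + 23.0.0.0/8 (H1) depth=8
  lookup 23.32.114.229: bits 00010111001000000111001011100101 walk d0:H2→d1:H0→d2:H2→d3:-→d4:-→d5:-→d6:-→d7:-→d8:H1→d9:-→d10:-→d11:-→d12:-→d13:H0→d14:H1→d15:-→d16:-→d17:-→d18:-→d19:-→d20:-→d21:-→d22:-→d23:-→d24:-→d25:-→d26:-→d27:-→d28:-→d29:-→d30:-→d31:-→d32:H4 -> H4
  lookup 23.32.0.1: bits 00010111001000000 walk d0:H2→d1:H0→d2:H2→d3:-→d4:-→d5:-→d6:-→d7:-→d8:H1→d9:-→d10:-→d11:-→d12:-→d13:H0→d14:H1→d15:-→d16:-→d17:- -> H1

== LOOKUPS ==
["H0","H0","H0","H1","H1","H4","H1"]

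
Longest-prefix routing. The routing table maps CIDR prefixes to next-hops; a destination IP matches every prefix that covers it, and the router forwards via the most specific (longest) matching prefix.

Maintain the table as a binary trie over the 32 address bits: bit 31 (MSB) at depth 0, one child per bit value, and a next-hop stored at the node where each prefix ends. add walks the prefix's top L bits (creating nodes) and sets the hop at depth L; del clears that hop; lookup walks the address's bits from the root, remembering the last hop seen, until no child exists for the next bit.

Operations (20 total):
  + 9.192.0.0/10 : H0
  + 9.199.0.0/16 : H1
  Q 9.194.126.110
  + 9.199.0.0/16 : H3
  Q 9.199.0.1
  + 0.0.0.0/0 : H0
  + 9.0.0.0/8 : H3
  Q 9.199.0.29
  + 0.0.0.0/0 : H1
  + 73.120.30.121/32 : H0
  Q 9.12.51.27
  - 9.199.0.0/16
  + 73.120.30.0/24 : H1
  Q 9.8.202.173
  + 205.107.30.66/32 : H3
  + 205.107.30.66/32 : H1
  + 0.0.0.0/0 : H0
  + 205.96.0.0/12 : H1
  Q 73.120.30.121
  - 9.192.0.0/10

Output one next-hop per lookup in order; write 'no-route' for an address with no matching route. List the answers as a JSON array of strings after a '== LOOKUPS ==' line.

Trace:
  + 9.192.0.0/10 (H0) depth=10
  + 9.199.0.0/16 (H1) depth=16
  ? 9.194.126.110  path d0:-→d1:-→d2:-→d3:-→d4:-→d5:-→d6:-→d7:-→d8:-→d9:-→d10:H0→d11:-→d12:-→d13:-  best=H0
  + 9.199.0.0/16 (H3) depth=16
  ? 9.199.0.1  path d0:-→d1:-→d2:-→d3:-→d4:-→d5:-→d6:-→d7:-→d8:-→d9:-→d10:H0→d11:-→d12:-→d13:-→d14:-→d15:-→d16:H3  best=H3
  + 0.0.0.0/0 (H0) depth=0
  + 9.0.0.0/8 (H3) depth=8
  ? 9.199.0.29  path d0:H0→d1:-→d2:-→d3:-→d4:-→d5:-→d6:-→d7:-→d8:H3→d9:-→d10:H0→d11:-→d12:-→d13:-→d14:-→d15:-→d16:H3  best=H3
  + 0.0.0.0/0 (H1) depth=0
  + 73.120.30.121/32 (H0) depth=32
  ? 9.12.51.27  path d0:H1→d1:-→d2:-→d3:-→d4:-→d5:-→d6:-→d7:-→d8:H3  best=H3
  - 9.199.0.0/16 clear@16
  + 73.120.30.0/24 (H1) depth=24
  ? 9.8.202.173  path d0:H1→d1:-→d2:-→d3:-→d4:-→d5:-→d6:-→d7:-→d8:H3  best=H3
  + 205.107.30.66/32 (H3) depth=32
  + 205.107.30.66/32 (H1) depth=32
  + 0.0.0.0/0 (H0) depth=0
  + 205.96.0.0/12 (H1) depth=12
  ? 73.120.30.121  path d0:H0→d1:-→d2:-→d3:-→d4:-→d5:-→d6:-→d7:-→d8:-→d9:-→d10:-→d11:-→d12:-→d13:-→d14:-→d15:-→d16:-→d17:-→d18:-→d19:-→d20:-→d21:-→d22:-→d23:-→d24:H1→d25:-→d26:-→d27:-→d28:-→d29:-→d30:-→d31:-→d32:H0  best=H0
  - 9.192.0.0/10 clear@10

== LOOKUPS ==
["H0","H3","H3","H3","H3","H0"]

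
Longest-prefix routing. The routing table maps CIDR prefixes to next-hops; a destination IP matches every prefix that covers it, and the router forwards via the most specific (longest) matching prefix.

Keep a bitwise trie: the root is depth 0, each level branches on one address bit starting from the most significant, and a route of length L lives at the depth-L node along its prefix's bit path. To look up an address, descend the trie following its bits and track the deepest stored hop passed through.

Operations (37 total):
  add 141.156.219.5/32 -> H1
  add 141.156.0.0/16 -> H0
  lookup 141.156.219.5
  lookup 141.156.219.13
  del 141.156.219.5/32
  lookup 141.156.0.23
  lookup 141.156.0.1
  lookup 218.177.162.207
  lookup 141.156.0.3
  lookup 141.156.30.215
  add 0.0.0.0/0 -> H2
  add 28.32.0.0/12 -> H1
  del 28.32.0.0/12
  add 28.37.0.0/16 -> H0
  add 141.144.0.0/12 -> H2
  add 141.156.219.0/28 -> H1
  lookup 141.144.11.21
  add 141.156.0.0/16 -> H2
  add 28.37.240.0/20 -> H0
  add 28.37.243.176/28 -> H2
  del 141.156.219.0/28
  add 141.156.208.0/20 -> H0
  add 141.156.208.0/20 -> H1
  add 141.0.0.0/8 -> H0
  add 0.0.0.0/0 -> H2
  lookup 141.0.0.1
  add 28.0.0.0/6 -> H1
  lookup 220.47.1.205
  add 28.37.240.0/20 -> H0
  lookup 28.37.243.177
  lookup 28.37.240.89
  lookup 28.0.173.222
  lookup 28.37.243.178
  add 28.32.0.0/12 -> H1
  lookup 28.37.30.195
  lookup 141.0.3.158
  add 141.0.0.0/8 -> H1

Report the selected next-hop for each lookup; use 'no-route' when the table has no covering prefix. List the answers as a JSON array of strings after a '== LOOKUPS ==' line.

Trace:
  add 141.156.219.5/32 -> H1 at depth 32
  add 141.156.0.0/16 -> H0 at depth 16
  ? 141.156.219.5  path d0:-→d1:-→d2:-→d3:-→d4:-→d5:-→d6:-→d7:-→d8:-→d9:-→d10:-→d11:-→d12:-→d13:-→d14:-→d15:-→d16:H0→d17:-→d18:-→d19:-→d20:-→d21:-→d22:-→d23:-→d24:-→d25:-→d26:-→d27:-→d28:-→d29:-→d30:-→d31:-→d32:H1  best=H1
  ? 141.156.219.13  path d0:-→d1:-→d2:-→d3:-→d4:-→d5:-→d6:-→d7:-→d8:-→d9:-→d10:-→d11:-→d12:-→d13:-→d14:-→d15:-→d16:H0→d17:-→d18:-→d19:-→d20:-→d21:-→d22:-→d23:-→d24:-→d25:-→d26:-→d27:-→d28:-  best=H0
  - 141.156.219.5/32 clear@32
  ? 141.156.0.23  path d0:-→d1:-→d2:-→d3:-→d4:-→d5:-→d6:-→d7:-→d8:-→d9:-→d10:-→d11:-→d12:-→d13:-→d14:-→d15:-→d16:H0  best=H0
  ? 141.156.0.1  path d0:-→d1:-→d2:-→d3:-→d4:-→d5:-→d6:-→d7:-→d8:-→d9:-→d10:-→d11:-→d12:-→d13:-→d14:-→d15:-→d16:H0  best=H0
  ? 218.177.162.207  path d0:-→d1:-  best=no-route
  ? 141.156.0.3  path d0:-→d1:-→d2:-→d3:-→d4:-→d5:-→d6:-→d7:-→d8:-→d9:-→d10:-→d11:-→d12:-→d13:-→d14:-→d15:-→d16:H0  best=H0
  ? 141.156.30.215  path d0:-→d1:-→d2:-→d3:-→d4:-→d5:-→d6:-→d7:-→d8:-→d9:-→d10:-→d11:-→d12:-→d13:-→d14:-→d15:-→d16:H0  best=H0
  add 0.0.0.0/0 -> H2 at depth 0
  add 28.32.0.0/12 -> H1 at depth 12
  - 28.32.0.0/12 clear@12
  add 28.37.0.0/16 -> H0 at depth 16
  add 141.144.0.0/12 -> H2 at depth 12
  add 141.156.219.0/28 -> H1 at depth 28
  ? 141.144.11.21  path d0:H2→d1:-→d2:-→d3:-→d4:-→d5:-→d6:-→d7:-→d8:-→d9:-→d10:-→d11:-→d12:H2  best=H2
  add 141.156.0.0/16 -> H2 at depth 16
  add 28.37.240.0/20 -> H0 at depth 20
  add 28.37.243.176/28 -> H2 at depth 28
  - 141.156.219.0/28 clear@28
  add 141.156.208.0/20 -> H0 at depth 20
  add 141.156.208.0/20 -> H1 at depth 20
  add 141.0.0.0/8 -> H0 at depth 8
  add 0.0.0.0/0 -> H2 at depth 0
  ? 141.0.0.1  path d0:H2→d1:-→d2:-→d3:-→d4:-→d5:-→d6:-→d7:-→d8:H0  best=H0
  add 28.0.0.0/6 -> H1 at depth 6
  ? 220.47.1.205  path d0:H2→d1:-  best=H2
  add 28.37.240.0/20 -> H0 at depth 20
  ? 28.37.243.177  path d0:H2→d1:-→d2:-→d3:-→d4:-→d5:-→d6:H1→d7:-→d8:-→d9:-→d10:-→d11:-→d12:-→d13:-→d14:-→d15:-→d16:H0→d17:-→d18:-→d19:-→d20:H0→d21:-→d22:-→d23:-→d24:-→d25:-→d26:-→d27:-→d28:H2  best=H2
  ? 28.37.240.89  path d0:H2→d1:-→d2:-→d3:-→d4:-→d5:-→d6:H1→d7:-→d8:-→d9:-→d10:-→d11:-→d12:-→d13:-→d14:-→d15:-→d16:H0→d17:-→d18:-→d19:-→d20:H0→d21:-→d22:-  best=H0
  ? 28.0.173.222  path d0:H2→d1:-→d2:-→d3:-→d4:-→d5:-→d6:H1→d7:-→d8:-→d9:-→d10:-  best=H1
  ? 28.37.243.178  path d0:H2→d1:-→d2:-→d3:-→d4:-→d5:-→d6:H1→d7:-→d8:-→d9:-→d10:-→d11:-→d12:-→d13:-→d14:-→d15:-→d16:H0→d17:-→d18:-→d19:-→d20:H0→d21:-→d22:-→d23:-→d24:-→d25:-→d26:-→d27:-→d28:H2  best=H2
  add 28.32.0.0/12 -> H1 at depth 12
  ? 28.37.30.195  path d0:H2→d1:-→d2:-→d3:-→d4:-→d5:-→d6:H1→d7:-→d8:-→d9:-→d10:-→d11:-→d12:H1→d13:-→d14:-→d15:-→d16:H0  best=H0
  ? 141.0.3.158  path d0:H2→d1:-→d2:-→d3:-→d4:-→d5:-→d6:-→d7:-→d8:H0  best=H0
  add 141.0.0.0/8 -> H1 at depth 8

== LOOKUPS ==
["H1","H0","H0","H0","no-route","H0","H0","H2","H0","H2","H2","H0","H1","H2","H0","H0"]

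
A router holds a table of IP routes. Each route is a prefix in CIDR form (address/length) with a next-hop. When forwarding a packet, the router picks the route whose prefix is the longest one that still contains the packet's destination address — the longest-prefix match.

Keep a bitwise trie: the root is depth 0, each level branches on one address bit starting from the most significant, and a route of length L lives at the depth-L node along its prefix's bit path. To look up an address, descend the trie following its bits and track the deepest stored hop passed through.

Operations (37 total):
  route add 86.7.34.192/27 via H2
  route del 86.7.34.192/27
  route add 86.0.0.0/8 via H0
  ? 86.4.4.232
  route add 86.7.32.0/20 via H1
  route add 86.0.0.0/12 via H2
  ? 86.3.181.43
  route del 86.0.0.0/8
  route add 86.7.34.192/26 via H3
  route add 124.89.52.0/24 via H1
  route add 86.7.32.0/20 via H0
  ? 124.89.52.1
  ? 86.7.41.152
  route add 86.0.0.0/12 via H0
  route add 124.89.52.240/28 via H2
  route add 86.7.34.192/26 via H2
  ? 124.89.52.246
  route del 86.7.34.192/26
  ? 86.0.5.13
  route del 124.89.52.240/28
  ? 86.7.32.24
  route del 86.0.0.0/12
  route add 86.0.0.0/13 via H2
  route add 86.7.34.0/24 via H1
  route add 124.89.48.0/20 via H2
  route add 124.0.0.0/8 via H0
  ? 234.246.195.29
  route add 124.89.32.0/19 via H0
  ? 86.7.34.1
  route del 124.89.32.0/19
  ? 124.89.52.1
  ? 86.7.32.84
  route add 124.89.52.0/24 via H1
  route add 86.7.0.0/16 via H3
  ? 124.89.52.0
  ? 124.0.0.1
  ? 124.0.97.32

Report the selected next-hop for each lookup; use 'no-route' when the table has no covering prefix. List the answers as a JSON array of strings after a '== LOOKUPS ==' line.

Process each operation:
  add 86.7.34.192/27 -> H2 at depth 27
  del 86.7.34.192/27 (clear depth 27)
  add 86.0.0.0/8 -> H0 at depth 8
  lookup 86.4.4.232: bits 01010110000001 walk d0:-→d1:-→d2:-→d3:-→d4:-→d5:-→d6:-→d7:-→d8:H0→d9:-→d10:-→d11:-→d12:-→d13:-→d14:- -> H0
  add 86.7.32.0/20 -> H1 at depth 20
  add 86.0.0.0/12 -> H2 at depth 12
  lookup 86.3.181.43: bits 0101011000000 walk d0:-→d1:-→d2:-→d3:-→d4:-→d5:-→d6:-→d7:-→d8:H0→d9:-→d10:-→d11:-→d12:H2→d13:- -> H2
  del 86.0.0.0/8 (clear depth 8)
  add 86.7.34.192/26 -> H3 at depth 26
  add 124.89.52.0/24 -> H1 at depth 24
  add 86.7.32.0/20 -> H0 at depth 20
  lookup 124.89.52.1: bits 011111000101100100110100 walk d0:-→d1:-→d2:-→d3:-→d4:-→d5:-→d6:-→d7:-→d8:-→d9:-→d10:-→d11:-→d12:-→d13:-→d14:-→d15:-→d16:-→d17:-→d18:-→d19:-→d20:-→d21:-→d22:-→d23:-→d24:H1 -> H1
  lookup 86.7.41.152: bits 01010110000001110010 walk d0:-→d1:-→d2:-→d3:-→d4:-→d5:-→d6:-→d7:-→d8:-→d9:-→d10:-→d11:-→d12:H2→d13:-→d14:-→d15:-→d16:-→d17:-→d18:-→d19:-→d20:H0 -> H0
  add 86.0.0.0/12 -> H0 at depth 12
  add 124.89.52.240/28 -> H2 at depth 28
  add 86.7.34.192/26 -> H2 at depth 26
  lookup 124.89.52.246: bits 0111110001011001001101001111 walk d0:-→d1:-→d2:-→d3:-→d4:-→d5:-→d6:-→d7:-→d8:-→d9:-→d10:-→d11:-→d12:-→d13:-→d14:-→d15:-→d16:-→d17:-→d18:-→d19:-→d20:-→d21:-→d22:-→d23:-→d24:H1→d25:-→d26:-→d27:-→d28:H2 -> H2
  del 86.7.34.192/26 (clear depth 26)
  lookup 86.0.5.13: bits 0101011000000 walk d0:-→d1:-→d2:-→d3:-→d4:-→d5:-→d6:-→d7:-→d8:-→d9:-→d10:-→d11:-→d12:H0→d13:- -> H0
  del 124.89.52.240/28 (clear depth 28)
  lookup 86.7.32.24: bits 0101011000000111001000 walk d0:-→d1:-→d2:-→d3:-→d4:-→d5:-→d6:-→d7:-→d8:-→d9:-→d10:-→d11:-→d12:H0→d13:-→d14:-→d15:-→d16:-→d17:-→d18:-→d19:-→d20:H0→d21:-→d22:- -> H0
  del 86.0.0.0/12 (clear depth 12)
  add 86.0.0.0/13 -> H2 at depth 13
  add 86.7.34.0/24 -> H1 at depth 24
  add 124.89.48.0/20 -> H2 at depth 20
  add 124.0.0.0/8 -> H0 at depth 8
  lookup 234.246.195.29: bits ε walk d0:- -> no-route
  add 124.89.32.0/19 -> H0 at depth 19
  lookup 86.7.34.1: bits 010101100000011100100010 walk d0:-→d1:-→d2:-→d3:-→d4:-→d5:-→d6:-→d7:-→d8:-→d9:-→d10:-→d11:-→d12:-→d13:H2→d14:-→d15:-→d16:-→d17:-→d18:-→d19:-→d20:H0→d21:-→d22:-→d23:-→d24:H1 -> H1
  del 124.89.32.0/19 (clear depth 19)
  lookup 124.89.52.1: bits 011111000101100100110100 walk d0:-→d1:-→d2:-→d3:-→d4:-→d5:-→d6:-→d7:-→d8:H0→d9:-→d10:-→d11:-→d12:-→d13:-→d14:-→d15:-→d16:-→d17:-→d18:-→d19:-→d20:H2→d21:-→d22:-→d23:-→d24:H1 -> H1
  lookup 86.7.32.84: bits 0101011000000111001000 walk d0:-→d1:-→d2:-→d3:-→d4:-→d5:-→d6:-→d7:-→d8:-→d9:-→d10:-→d11:-→d12:-→d13:H2→d14:-→d15:-→d16:-→d17:-→d18:-→d19:-→d20:H0→d21:-→d22:- -> H0
  add 124.89.52.0/24 -> H1 at depth 24
  add 86.7.0.0/16 -> H3 at depth 16
  lookup 124.89.52.0: bits 011111000101100100110100 walk d0:-→d1:-→d2:-→d3:-→d4:-→d5:-→d6:-→d7:-→d8:H0→d9:-→d10:-→d11:-→d12:-→d13:-→d14:-→d15:-→d16:-→d17:-→d18:-→d19:-→d20:H2→d21:-→d22:-→d23:-→d24:H1 -> H1
  lookup 124.0.0.1: bits 011111000 walk d0:-→d1:-→d2:-→d3:-→d4:-→d5:-→d6:-→d7:-→d8:H0→d9:- -> H0
  lookup 124.0.97.32: bits 011111000 walk d0:-→d1:-→d2:-→d3:-→d4:-→d5:-→d6:-→d7:-→d8:H0→d9:- -> H0

== LOOKUPS ==
["H0","H2","H1","H0","H2","H0","H0","no-route","H1","H1","H0","H1","H0","H0"]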